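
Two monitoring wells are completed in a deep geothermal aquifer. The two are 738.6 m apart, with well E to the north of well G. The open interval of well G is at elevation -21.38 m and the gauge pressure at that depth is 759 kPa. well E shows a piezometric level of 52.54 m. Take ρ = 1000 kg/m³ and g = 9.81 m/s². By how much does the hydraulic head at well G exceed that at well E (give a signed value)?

Pressure head at well G: ψ = P/(ρg) = 759×1000 / (1000 × 9.81) = 77.37 m.
Total head at well G: h = z + ψ = -21.38 + 77.37 = 55.99 m.
Total head at well E: h = 52.54 m (water level in the piezometer is the total head).
Head difference: h(well G) − h(well E) = 55.99 − 52.54 = 3.45 m.

Δh ≈ 3.45 m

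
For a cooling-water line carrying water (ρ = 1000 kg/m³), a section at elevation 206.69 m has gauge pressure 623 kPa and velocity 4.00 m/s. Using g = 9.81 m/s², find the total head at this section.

h ≈ 271.01 m

Pressure head ψ = P/(ρg) = 623×1000 / (1000 × 9.81) = 63.51 m.
Velocity head = v²/(2g) = 4.00² / (2 × 9.81) = 0.815 m.
h = z + ψ + v²/(2g) = 206.69 + 63.51 + 0.815 = 271.01 m.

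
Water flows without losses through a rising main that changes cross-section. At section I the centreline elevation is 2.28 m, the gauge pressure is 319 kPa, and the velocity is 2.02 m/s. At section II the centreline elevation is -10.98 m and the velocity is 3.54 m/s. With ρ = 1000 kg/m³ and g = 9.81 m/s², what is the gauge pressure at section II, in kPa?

Pressure head at I: ψ₁ = P₁/(ρg) = 319×1000 / (1000 × 9.81) = 32.52 m.
Velocity heads: v₁²/2g = 2.02²/19.62 = 0.208 m; v₂²/2g = 3.54²/19.62 = 0.639 m.
Total head H = z₁ + ψ₁ + v₁²/2g = 2.28 + 32.52 + 0.208 = 35.01 m.
ψ₂ = H − z₂ − v₂²/2g = 35.01 − (-10.98) − 0.639 = 45.35 m.
P₂ = ρgψ₂ = 1000 × 9.81 × 45.35 ≈ 445 kPa.

P₂ ≈ 445 kPa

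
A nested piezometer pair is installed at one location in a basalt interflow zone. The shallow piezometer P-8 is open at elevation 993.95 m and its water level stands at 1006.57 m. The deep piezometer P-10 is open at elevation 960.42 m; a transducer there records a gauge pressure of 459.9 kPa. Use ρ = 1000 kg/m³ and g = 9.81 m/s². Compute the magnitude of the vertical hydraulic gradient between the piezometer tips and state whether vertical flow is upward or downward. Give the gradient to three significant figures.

Total head at P-8: h = 1006.57 m (water level in the standpipe).
Pressure head at P-10: ψ = P/(ρg) = 459.9×1000 / (1000 × 9.81) = 46.88 m.
Total head at P-10: h = z + ψ = 960.42 + 46.88 = 1007.30 m.
Δh = h(P-8) − h(P-10) = 1006.57 − 1007.30 = -0.73 m.
Vertical separation Δz = 993.95 − 960.42 = 33.53 m.
|i_v| = |Δh| / Δz = 0.73 / 33.53 = 0.0218.
Head is higher in the deep piezometer, so vertical flow is upward (discharge condition).

|i_v| ≈ 0.0218; vertical flow is upward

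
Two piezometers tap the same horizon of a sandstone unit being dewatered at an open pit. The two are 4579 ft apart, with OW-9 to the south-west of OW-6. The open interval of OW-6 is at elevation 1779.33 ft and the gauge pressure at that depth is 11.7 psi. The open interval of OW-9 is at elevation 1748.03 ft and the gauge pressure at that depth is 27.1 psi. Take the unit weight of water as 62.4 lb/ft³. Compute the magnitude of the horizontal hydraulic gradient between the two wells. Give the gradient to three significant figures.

i ≈ 0.000926

Pressure head at OW-6: ψ = 144·P/γ = 144 × 11.7 / 62.4 = 27.00 ft.
Total head at OW-6: h = z + ψ = 1779.33 + 27.00 = 1806.33 ft.
Pressure head at OW-9: ψ = 144·P/γ = 144 × 27.1 / 62.4 = 62.54 ft.
Total head at OW-9: h = z + ψ = 1748.03 + 62.54 = 1810.57 ft.
Head difference: h(OW-6) − h(OW-9) = 1806.33 − 1810.57 = -4.24 ft.
Hydraulic gradient: i = |Δh| / L = 4.24 / 4579 = 0.000926.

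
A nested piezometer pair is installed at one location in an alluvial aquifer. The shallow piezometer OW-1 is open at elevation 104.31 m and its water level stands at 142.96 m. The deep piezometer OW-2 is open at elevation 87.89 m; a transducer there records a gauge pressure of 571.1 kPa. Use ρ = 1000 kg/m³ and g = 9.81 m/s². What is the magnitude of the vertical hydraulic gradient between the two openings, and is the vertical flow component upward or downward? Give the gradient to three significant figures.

Total head at OW-1: h = 142.96 m (water level in the standpipe).
Pressure head at OW-2: ψ = P/(ρg) = 571.1×1000 / (1000 × 9.81) = 58.22 m.
Total head at OW-2: h = z + ψ = 87.89 + 58.22 = 146.11 m.
Δh = h(OW-1) − h(OW-2) = 142.96 − 146.11 = -3.15 m.
Vertical separation Δz = 104.31 − 87.89 = 16.42 m.
|i_v| = |Δh| / Δz = 3.15 / 16.42 = 0.192.
Head is higher in the deep piezometer, so vertical flow is upward (discharge condition).

|i_v| ≈ 0.192; vertical flow is upward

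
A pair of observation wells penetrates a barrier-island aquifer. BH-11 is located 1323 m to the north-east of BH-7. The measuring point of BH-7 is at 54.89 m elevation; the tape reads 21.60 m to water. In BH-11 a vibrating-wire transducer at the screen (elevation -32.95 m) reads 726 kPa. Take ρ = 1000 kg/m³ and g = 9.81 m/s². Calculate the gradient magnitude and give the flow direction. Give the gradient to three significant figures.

i ≈ 0.00587; groundwater flows toward the south-west

Total head at BH-7: h = 54.89 − 21.60 = 33.29 m.
Pressure head at BH-11: ψ = P/(ρg) = 726×1000 / (1000 × 9.81) = 74.01 m.
Total head at BH-11: h = z + ψ = -32.95 + 74.01 = 41.06 m.
Head difference: h(BH-7) − h(BH-11) = 33.29 − 41.06 = -7.77 m.
Hydraulic gradient: i = |Δh| / L = 7.77 / 1323 = 0.00587.
Flow is from higher to lower head: from BH-11 toward BH-7, i.e. toward the south-west.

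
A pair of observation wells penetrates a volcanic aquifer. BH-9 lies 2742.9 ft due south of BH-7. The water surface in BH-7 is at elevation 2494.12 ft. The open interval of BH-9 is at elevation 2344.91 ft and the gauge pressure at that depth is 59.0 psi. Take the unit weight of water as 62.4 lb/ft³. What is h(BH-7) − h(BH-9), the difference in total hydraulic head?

Δh ≈ 13.06 ft

Total head at BH-7: h = 2494.12 ft (water level in the piezometer is the total head).
Pressure head at BH-9: ψ = 144·P/γ = 144 × 59.0 / 62.4 = 136.15 ft.
Total head at BH-9: h = z + ψ = 2344.91 + 136.15 = 2481.06 ft.
Head difference: h(BH-7) − h(BH-9) = 2494.12 − 2481.06 = 13.06 ft.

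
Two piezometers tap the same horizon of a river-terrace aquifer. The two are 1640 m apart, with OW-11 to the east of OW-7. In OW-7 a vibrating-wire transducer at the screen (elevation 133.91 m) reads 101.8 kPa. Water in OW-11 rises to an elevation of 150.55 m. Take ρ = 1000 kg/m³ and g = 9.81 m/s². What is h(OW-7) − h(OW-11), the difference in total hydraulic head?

Pressure head at OW-7: ψ = P/(ρg) = 101.8×1000 / (1000 × 9.81) = 10.38 m.
Total head at OW-7: h = z + ψ = 133.91 + 10.38 = 144.29 m.
Total head at OW-11: h = 150.55 m (water level in the piezometer is the total head).
Head difference: h(OW-7) − h(OW-11) = 144.29 − 150.55 = -6.26 m.

Δh ≈ -6.26 m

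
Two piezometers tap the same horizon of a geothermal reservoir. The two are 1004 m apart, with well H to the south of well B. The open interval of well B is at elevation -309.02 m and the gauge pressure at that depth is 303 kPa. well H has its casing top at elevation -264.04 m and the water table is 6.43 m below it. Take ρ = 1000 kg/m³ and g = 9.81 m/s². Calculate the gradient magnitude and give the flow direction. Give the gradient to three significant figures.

Pressure head at well B: ψ = P/(ρg) = 303×1000 / (1000 × 9.81) = 30.89 m.
Total head at well B: h = z + ψ = -309.02 + 30.89 = -278.13 m.
Total head at well H: h = -264.04 − 6.43 = -270.47 m.
Head difference: h(well B) − h(well H) = -278.13 − (-270.47) = -7.66 m.
Hydraulic gradient: i = |Δh| / L = 7.66 / 1004 = 0.00763.
Flow is from higher to lower head: from well H toward well B, i.e. toward the north.

i ≈ 0.00763; groundwater flows toward the north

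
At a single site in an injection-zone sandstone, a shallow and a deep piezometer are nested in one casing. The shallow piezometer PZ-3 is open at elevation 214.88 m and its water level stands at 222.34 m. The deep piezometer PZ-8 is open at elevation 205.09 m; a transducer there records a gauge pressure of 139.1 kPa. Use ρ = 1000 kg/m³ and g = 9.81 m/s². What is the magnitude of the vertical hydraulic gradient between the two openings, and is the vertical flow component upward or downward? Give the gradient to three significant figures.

Total head at PZ-3: h = 222.34 m (water level in the standpipe).
Pressure head at PZ-8: ψ = P/(ρg) = 139.1×1000 / (1000 × 9.81) = 14.18 m.
Total head at PZ-8: h = z + ψ = 205.09 + 14.18 = 219.27 m.
Δh = h(PZ-3) − h(PZ-8) = 222.34 − 219.27 = 3.07 m.
Vertical separation Δz = 214.88 − 205.09 = 9.79 m.
|i_v| = |Δh| / Δz = 3.07 / 9.79 = 0.314.
Head is higher in the shallow piezometer, so vertical flow is downward (recharge condition).

|i_v| ≈ 0.314; vertical flow is downward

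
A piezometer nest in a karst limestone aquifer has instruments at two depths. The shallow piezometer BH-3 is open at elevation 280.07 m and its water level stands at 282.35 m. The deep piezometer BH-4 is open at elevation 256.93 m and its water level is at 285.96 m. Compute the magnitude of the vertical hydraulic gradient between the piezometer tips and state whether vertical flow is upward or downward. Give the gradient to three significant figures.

Total head at BH-3: h = 282.35 m (water level in the standpipe).
Total head at BH-4: h = 285.96 m.
Δh = h(BH-3) − h(BH-4) = 282.35 − 285.96 = -3.61 m.
Vertical separation Δz = 280.07 − 256.93 = 23.14 m.
|i_v| = |Δh| / Δz = 3.61 / 23.14 = 0.156.
Head is higher in the deep piezometer, so vertical flow is upward (discharge condition).

|i_v| ≈ 0.156; vertical flow is upward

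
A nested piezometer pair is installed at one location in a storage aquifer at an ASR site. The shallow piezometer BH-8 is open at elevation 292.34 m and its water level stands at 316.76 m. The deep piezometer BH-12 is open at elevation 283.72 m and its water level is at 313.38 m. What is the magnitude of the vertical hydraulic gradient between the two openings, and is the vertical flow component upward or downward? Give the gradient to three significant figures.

|i_v| ≈ 0.392; vertical flow is downward

Total head at BH-8: h = 316.76 m (water level in the standpipe).
Total head at BH-12: h = 313.38 m.
Δh = h(BH-8) − h(BH-12) = 316.76 − 313.38 = 3.38 m.
Vertical separation Δz = 292.34 − 283.72 = 8.62 m.
|i_v| = |Δh| / Δz = 3.38 / 8.62 = 0.392.
Head is higher in the shallow piezometer, so vertical flow is downward (recharge condition).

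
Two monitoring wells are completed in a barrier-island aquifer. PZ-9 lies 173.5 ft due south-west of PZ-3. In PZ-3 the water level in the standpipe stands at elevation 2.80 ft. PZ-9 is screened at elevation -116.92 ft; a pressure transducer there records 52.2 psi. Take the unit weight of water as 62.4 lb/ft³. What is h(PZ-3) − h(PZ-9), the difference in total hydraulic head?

Total head at PZ-3: h = 2.80 ft (water level in the piezometer is the total head).
Pressure head at PZ-9: ψ = 144·P/γ = 144 × 52.2 / 62.4 = 120.46 ft.
Total head at PZ-9: h = z + ψ = -116.92 + 120.46 = 3.54 ft.
Head difference: h(PZ-3) − h(PZ-9) = 2.80 − 3.54 = -0.74 ft.

Δh ≈ -0.74 ft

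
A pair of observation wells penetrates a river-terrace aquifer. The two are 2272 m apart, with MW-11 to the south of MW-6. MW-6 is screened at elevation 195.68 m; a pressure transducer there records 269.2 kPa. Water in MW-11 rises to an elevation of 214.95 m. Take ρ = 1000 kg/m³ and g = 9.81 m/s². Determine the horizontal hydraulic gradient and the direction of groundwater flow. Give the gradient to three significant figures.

Pressure head at MW-6: ψ = P/(ρg) = 269.2×1000 / (1000 × 9.81) = 27.44 m.
Total head at MW-6: h = z + ψ = 195.68 + 27.44 = 223.12 m.
Total head at MW-11: h = 214.95 m (water level in the piezometer is the total head).
Head difference: h(MW-6) − h(MW-11) = 223.12 − 214.95 = 8.17 m.
Hydraulic gradient: i = |Δh| / L = 8.17 / 2272 = 0.00360.
Flow is from higher to lower head: from MW-6 toward MW-11, i.e. toward the south.

i ≈ 0.00360; groundwater flows toward the south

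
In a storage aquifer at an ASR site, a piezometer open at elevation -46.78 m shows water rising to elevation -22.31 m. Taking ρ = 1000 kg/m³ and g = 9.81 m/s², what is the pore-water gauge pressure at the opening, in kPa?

P ≈ 240 kPa

Pressure head ψ = h − z = -22.31 − (-46.78) = 24.47 m.
P = ρgψ = 1000 × 9.81 × 24.47 = 240051 Pa ≈ 240 kPa.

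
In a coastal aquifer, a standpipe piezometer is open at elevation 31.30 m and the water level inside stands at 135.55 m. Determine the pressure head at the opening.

ψ ≈ 104.25 m

Total head h = 135.55 m (the water-surface elevation in the piezometer).
Pressure head ψ = h − z = 135.55 − 31.30 = 104.25 m.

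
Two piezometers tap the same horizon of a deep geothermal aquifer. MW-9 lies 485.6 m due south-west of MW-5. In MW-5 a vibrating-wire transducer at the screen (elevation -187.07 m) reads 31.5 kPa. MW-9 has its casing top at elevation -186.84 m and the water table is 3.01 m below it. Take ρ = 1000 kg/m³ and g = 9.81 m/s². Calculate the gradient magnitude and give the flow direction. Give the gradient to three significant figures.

Pressure head at MW-5: ψ = P/(ρg) = 31.5×1000 / (1000 × 9.81) = 3.21 m.
Total head at MW-5: h = z + ψ = -187.07 + 3.21 = -183.86 m.
Total head at MW-9: h = -186.84 − 3.01 = -189.85 m.
Head difference: h(MW-5) − h(MW-9) = -183.86 − (-189.85) = 5.99 m.
Hydraulic gradient: i = |Δh| / L = 5.99 / 485.6 = 0.0123.
Flow is from higher to lower head: from MW-5 toward MW-9, i.e. toward the south-west.

i ≈ 0.0123; groundwater flows toward the south-west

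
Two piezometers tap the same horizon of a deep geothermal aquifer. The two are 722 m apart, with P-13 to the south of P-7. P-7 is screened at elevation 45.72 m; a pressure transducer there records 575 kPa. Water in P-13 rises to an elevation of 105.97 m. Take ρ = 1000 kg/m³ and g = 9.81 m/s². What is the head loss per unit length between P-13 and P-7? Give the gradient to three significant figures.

i ≈ 0.00227 m/m

Pressure head at P-7: ψ = P/(ρg) = 575×1000 / (1000 × 9.81) = 58.61 m.
Total head at P-7: h = z + ψ = 45.72 + 58.61 = 104.33 m.
Total head at P-13: h = 105.97 m (water level in the piezometer is the total head).
Head difference: h(P-7) − h(P-13) = 104.33 − 105.97 = -1.64 m.
Hydraulic gradient: i = |Δh| / L = 1.64 / 722 = 0.00227.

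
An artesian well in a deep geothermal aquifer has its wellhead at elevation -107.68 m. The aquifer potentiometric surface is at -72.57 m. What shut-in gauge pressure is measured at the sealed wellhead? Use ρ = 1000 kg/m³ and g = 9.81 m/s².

Head above the cap: Δh = -72.57 − (-107.68) = 35.11 m.
P = ρgΔh = 1000 × 9.81 × 35.11 = 344429 Pa ≈ 344 kPa.

P ≈ 344 kPa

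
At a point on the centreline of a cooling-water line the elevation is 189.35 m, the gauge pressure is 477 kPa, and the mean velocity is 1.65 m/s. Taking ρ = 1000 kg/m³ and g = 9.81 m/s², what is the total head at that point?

h ≈ 238.11 m

Pressure head ψ = P/(ρg) = 477×1000 / (1000 × 9.81) = 48.62 m.
Velocity head = v²/(2g) = 1.65² / (2 × 9.81) = 0.139 m.
h = z + ψ + v²/(2g) = 189.35 + 48.62 + 0.139 = 238.11 m.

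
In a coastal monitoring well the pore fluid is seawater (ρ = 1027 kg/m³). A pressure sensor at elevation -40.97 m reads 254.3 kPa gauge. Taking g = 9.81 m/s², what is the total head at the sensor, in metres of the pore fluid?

h ≈ -15.73 m

ψ = P/(ρg) = 254.3×1000 / (1027 × 9.81) = 25.24 m.
h = z + ψ = -40.97 + 25.24 = -15.73 m.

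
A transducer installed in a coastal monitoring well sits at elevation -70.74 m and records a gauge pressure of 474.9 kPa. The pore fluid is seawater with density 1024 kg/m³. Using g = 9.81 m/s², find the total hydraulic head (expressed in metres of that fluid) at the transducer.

h ≈ -23.46 m

ψ = P/(ρg) = 474.9×1000 / (1024 × 9.81) = 47.28 m.
h = z + ψ = -70.74 + 47.28 = -23.46 m.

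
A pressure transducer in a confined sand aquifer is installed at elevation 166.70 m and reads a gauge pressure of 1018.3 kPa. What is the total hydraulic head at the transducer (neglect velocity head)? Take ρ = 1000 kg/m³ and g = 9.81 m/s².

h ≈ 270.50 m

ψ = P/(ρg) = 1018.3×1000 / (1000 × 9.81) = 103.80 m.
h = z + ψ = 166.70 + 103.80 = 270.50 m.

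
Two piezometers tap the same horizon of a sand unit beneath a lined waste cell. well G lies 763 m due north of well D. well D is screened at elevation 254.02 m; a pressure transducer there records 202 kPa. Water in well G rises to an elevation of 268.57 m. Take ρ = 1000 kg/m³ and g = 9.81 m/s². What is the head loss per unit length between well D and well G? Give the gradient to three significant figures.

Pressure head at well D: ψ = P/(ρg) = 202×1000 / (1000 × 9.81) = 20.59 m.
Total head at well D: h = z + ψ = 254.02 + 20.59 = 274.61 m.
Total head at well G: h = 268.57 m (water level in the piezometer is the total head).
Head difference: h(well D) − h(well G) = 274.61 − 268.57 = 6.04 m.
Hydraulic gradient: i = |Δh| / L = 6.04 / 763 = 0.00792.

i ≈ 0.00792 m/m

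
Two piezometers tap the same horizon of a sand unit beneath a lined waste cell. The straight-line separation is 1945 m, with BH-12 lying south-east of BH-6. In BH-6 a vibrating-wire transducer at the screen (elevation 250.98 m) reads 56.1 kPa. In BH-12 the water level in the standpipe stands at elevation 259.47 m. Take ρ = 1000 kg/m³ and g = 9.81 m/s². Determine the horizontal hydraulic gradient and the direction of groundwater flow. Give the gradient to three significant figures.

Pressure head at BH-6: ψ = P/(ρg) = 56.1×1000 / (1000 × 9.81) = 5.72 m.
Total head at BH-6: h = z + ψ = 250.98 + 5.72 = 256.70 m.
Total head at BH-12: h = 259.47 m (water level in the piezometer is the total head).
Head difference: h(BH-6) − h(BH-12) = 256.70 − 259.47 = -2.77 m.
Hydraulic gradient: i = |Δh| / L = 2.77 / 1945 = 0.00142.
Flow is from higher to lower head: from BH-12 toward BH-6, i.e. toward the north-west.

i ≈ 0.00142; groundwater flows toward the north-west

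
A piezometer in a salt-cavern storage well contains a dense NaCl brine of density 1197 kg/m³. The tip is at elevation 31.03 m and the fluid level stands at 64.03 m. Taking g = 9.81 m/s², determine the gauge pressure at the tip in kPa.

P ≈ 388 kPa

Pressure head ψ = h − z = 64.03 − 31.03 = 33.00 m.
P = ρgψ = 1197 × 9.81 × 33.00 = 387505 Pa ≈ 388 kPa.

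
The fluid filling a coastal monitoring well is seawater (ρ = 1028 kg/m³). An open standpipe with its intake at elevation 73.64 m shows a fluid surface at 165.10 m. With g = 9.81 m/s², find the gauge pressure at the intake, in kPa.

Pressure head ψ = h − z = 165.10 − 73.64 = 91.46 m.
P = ρgψ = 1028 × 9.81 × 91.46 = 922345 Pa ≈ 922 kPa.

P ≈ 922 kPa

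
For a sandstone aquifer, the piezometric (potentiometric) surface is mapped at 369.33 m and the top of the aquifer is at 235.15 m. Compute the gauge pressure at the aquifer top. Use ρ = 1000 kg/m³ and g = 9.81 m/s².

Pressure head at the aquifer top: ψ = h − z = 369.33 − 235.15 = 134.18 m.
P = ρgψ = 1000 × 9.81 × 134.18 = 1316306 Pa ≈ 1320 kPa.

P ≈ 1320 kPa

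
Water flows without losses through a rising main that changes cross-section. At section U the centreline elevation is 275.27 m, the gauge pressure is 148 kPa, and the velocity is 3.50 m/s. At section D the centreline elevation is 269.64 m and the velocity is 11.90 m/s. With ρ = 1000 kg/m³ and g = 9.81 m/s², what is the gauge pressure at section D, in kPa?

P₂ ≈ 139 kPa

Pressure head at U: ψ₁ = P₁/(ρg) = 148×1000 / (1000 × 9.81) = 15.09 m.
Velocity heads: v₁²/2g = 3.50²/19.62 = 0.624 m; v₂²/2g = 11.90²/19.62 = 7.218 m.
Total head H = z₁ + ψ₁ + v₁²/2g = 275.27 + 15.09 + 0.624 = 290.98 m.
ψ₂ = H − z₂ − v₂²/2g = 290.98 − 269.64 − 7.218 = 14.12 m.
P₂ = ρgψ₂ = 1000 × 9.81 × 14.12 ≈ 139 kPa.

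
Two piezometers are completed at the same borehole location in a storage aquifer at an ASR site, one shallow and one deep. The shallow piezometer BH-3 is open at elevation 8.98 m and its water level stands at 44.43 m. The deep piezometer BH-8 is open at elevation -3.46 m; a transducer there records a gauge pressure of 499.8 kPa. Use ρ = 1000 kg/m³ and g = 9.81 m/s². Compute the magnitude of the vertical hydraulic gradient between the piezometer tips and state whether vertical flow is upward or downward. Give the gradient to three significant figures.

Total head at BH-3: h = 44.43 m (water level in the standpipe).
Pressure head at BH-8: ψ = P/(ρg) = 499.8×1000 / (1000 × 9.81) = 50.95 m.
Total head at BH-8: h = z + ψ = -3.46 + 50.95 = 47.49 m.
Δh = h(BH-3) − h(BH-8) = 44.43 − 47.49 = -3.06 m.
Vertical separation Δz = 8.98 − (-3.46) = 12.44 m.
|i_v| = |Δh| / Δz = 3.06 / 12.44 = 0.246.
Head is higher in the deep piezometer, so vertical flow is upward (discharge condition).

|i_v| ≈ 0.246; vertical flow is upward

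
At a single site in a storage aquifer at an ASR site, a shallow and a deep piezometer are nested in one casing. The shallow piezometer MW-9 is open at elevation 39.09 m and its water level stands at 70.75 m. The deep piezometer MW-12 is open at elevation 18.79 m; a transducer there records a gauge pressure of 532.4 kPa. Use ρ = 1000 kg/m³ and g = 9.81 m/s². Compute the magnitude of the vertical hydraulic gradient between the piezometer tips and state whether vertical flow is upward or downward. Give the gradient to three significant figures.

Total head at MW-9: h = 70.75 m (water level in the standpipe).
Pressure head at MW-12: ψ = P/(ρg) = 532.4×1000 / (1000 × 9.81) = 54.27 m.
Total head at MW-12: h = z + ψ = 18.79 + 54.27 = 73.06 m.
Δh = h(MW-9) − h(MW-12) = 70.75 − 73.06 = -2.31 m.
Vertical separation Δz = 39.09 − 18.79 = 20.30 m.
|i_v| = |Δh| / Δz = 2.31 / 20.30 = 0.114.
Head is higher in the deep piezometer, so vertical flow is upward (discharge condition).

|i_v| ≈ 0.114; vertical flow is upward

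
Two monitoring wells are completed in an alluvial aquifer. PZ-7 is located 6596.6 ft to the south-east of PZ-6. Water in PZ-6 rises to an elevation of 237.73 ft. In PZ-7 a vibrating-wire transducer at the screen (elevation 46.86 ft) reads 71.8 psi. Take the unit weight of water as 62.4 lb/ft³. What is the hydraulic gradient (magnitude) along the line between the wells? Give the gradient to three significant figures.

i ≈ 0.00382

Total head at PZ-6: h = 237.73 ft (water level in the piezometer is the total head).
Pressure head at PZ-7: ψ = 144·P/γ = 144 × 71.8 / 62.4 = 165.69 ft.
Total head at PZ-7: h = z + ψ = 46.86 + 165.69 = 212.55 ft.
Head difference: h(PZ-6) − h(PZ-7) = 237.73 − 212.55 = 25.18 ft.
Hydraulic gradient: i = |Δh| / L = 25.18 / 6596.6 = 0.00382.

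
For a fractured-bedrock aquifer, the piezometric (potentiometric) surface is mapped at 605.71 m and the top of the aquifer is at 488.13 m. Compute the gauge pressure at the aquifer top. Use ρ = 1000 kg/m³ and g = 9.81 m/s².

P ≈ 1150 kPa

Pressure head at the aquifer top: ψ = h − z = 605.71 − 488.13 = 117.58 m.
P = ρgψ = 1000 × 9.81 × 117.58 = 1153460 Pa ≈ 1150 kPa.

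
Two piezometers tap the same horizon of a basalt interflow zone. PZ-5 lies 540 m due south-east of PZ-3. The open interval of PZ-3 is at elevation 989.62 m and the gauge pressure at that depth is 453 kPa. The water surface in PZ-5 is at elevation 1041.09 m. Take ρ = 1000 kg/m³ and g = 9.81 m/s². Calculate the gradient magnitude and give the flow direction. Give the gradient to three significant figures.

i ≈ 0.00980; groundwater flows toward the north-west

Pressure head at PZ-3: ψ = P/(ρg) = 453×1000 / (1000 × 9.81) = 46.18 m.
Total head at PZ-3: h = z + ψ = 989.62 + 46.18 = 1035.80 m.
Total head at PZ-5: h = 1041.09 m (water level in the piezometer is the total head).
Head difference: h(PZ-3) − h(PZ-5) = 1035.80 − 1041.09 = -5.29 m.
Hydraulic gradient: i = |Δh| / L = 5.29 / 540 = 0.00980.
Flow is from higher to lower head: from PZ-5 toward PZ-3, i.e. toward the north-west.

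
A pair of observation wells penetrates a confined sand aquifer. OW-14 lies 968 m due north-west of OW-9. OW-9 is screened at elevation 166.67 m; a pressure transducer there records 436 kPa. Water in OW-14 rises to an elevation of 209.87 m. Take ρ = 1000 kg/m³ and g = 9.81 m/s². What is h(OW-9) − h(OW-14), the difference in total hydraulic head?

Δh ≈ 1.24 m

Pressure head at OW-9: ψ = P/(ρg) = 436×1000 / (1000 × 9.81) = 44.44 m.
Total head at OW-9: h = z + ψ = 166.67 + 44.44 = 211.11 m.
Total head at OW-14: h = 209.87 m (water level in the piezometer is the total head).
Head difference: h(OW-9) − h(OW-14) = 211.11 − 209.87 = 1.24 m.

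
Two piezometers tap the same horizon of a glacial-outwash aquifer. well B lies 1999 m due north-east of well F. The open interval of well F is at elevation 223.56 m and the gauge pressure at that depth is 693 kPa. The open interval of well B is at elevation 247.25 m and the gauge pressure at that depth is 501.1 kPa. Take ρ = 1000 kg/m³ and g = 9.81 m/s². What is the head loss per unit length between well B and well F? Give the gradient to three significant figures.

i ≈ 0.00207 m/m

Pressure head at well F: ψ = P/(ρg) = 693×1000 / (1000 × 9.81) = 70.64 m.
Total head at well F: h = z + ψ = 223.56 + 70.64 = 294.20 m.
Pressure head at well B: ψ = P/(ρg) = 501.1×1000 / (1000 × 9.81) = 51.08 m.
Total head at well B: h = z + ψ = 247.25 + 51.08 = 298.33 m.
Head difference: h(well F) − h(well B) = 294.20 − 298.33 = -4.13 m.
Hydraulic gradient: i = |Δh| / L = 4.13 / 1999 = 0.00207.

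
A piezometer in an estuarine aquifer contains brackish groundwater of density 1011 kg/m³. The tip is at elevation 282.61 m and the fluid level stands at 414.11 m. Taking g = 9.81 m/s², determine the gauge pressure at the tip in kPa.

Pressure head ψ = h − z = 414.11 − 282.61 = 131.50 m.
P = ρgψ = 1011 × 9.81 × 131.50 = 1304205 Pa ≈ 1300 kPa.

P ≈ 1300 kPa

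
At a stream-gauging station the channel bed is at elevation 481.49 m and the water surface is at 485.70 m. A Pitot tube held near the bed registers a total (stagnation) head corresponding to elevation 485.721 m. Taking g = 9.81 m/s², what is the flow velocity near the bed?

Near the bed, under hydrostatic conditions, the piezometric head (z + ψ) equals the free-surface elevation, 485.70 m.
Velocity head = total − piezometric = 485.721 − 485.70 = 0.021 m.
v = √(2g·h_v) = √(2 × 9.81 × 0.021) = 0.642 m/s.

v ≈ 0.642 m/s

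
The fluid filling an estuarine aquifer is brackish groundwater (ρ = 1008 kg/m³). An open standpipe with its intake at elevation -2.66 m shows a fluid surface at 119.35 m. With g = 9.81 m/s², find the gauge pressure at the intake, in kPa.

P ≈ 1210 kPa

Pressure head ψ = h − z = 119.35 − (-2.66) = 122.01 m.
P = ρgψ = 1008 × 9.81 × 122.01 = 1206493 Pa ≈ 1210 kPa.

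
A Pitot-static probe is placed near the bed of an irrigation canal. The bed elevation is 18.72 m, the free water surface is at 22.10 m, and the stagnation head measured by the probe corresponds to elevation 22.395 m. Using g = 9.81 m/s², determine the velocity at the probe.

Near the bed, under hydrostatic conditions, the piezometric head (z + ψ) equals the free-surface elevation, 22.10 m.
Velocity head = total − piezometric = 22.395 − 22.10 = 0.295 m.
v = √(2g·h_v) = √(2 × 9.81 × 0.295) = 2.41 m/s.

v ≈ 2.41 m/s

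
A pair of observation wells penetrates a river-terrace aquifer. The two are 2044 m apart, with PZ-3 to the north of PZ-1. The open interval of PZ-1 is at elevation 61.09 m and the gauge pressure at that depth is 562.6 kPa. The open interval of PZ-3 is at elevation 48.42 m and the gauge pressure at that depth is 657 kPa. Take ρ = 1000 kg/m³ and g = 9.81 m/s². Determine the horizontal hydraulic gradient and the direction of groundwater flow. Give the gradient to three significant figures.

i ≈ 0.00149; groundwater flows toward the north

Pressure head at PZ-1: ψ = P/(ρg) = 562.6×1000 / (1000 × 9.81) = 57.35 m.
Total head at PZ-1: h = z + ψ = 61.09 + 57.35 = 118.44 m.
Pressure head at PZ-3: ψ = P/(ρg) = 657×1000 / (1000 × 9.81) = 66.97 m.
Total head at PZ-3: h = z + ψ = 48.42 + 66.97 = 115.39 m.
Head difference: h(PZ-1) − h(PZ-3) = 118.44 − 115.39 = 3.05 m.
Hydraulic gradient: i = |Δh| / L = 3.05 / 2044 = 0.00149.
Flow is from higher to lower head: from PZ-1 toward PZ-3, i.e. toward the north.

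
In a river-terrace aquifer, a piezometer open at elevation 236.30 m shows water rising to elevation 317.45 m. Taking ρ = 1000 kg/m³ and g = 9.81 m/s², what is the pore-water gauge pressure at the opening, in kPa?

P ≈ 796 kPa

Pressure head ψ = h − z = 317.45 − 236.30 = 81.15 m.
P = ρgψ = 1000 × 9.81 × 81.15 = 796082 Pa ≈ 796 kPa.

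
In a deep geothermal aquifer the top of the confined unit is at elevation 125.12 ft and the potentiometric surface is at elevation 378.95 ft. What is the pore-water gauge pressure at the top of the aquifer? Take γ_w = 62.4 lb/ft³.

P ≈ 110 psi

Pressure head at the aquifer top: ψ = h − z = 378.95 − 125.12 = 253.83 ft.
P = γψ/144 = 62.4 × 253.83 / 144 = 110 psi.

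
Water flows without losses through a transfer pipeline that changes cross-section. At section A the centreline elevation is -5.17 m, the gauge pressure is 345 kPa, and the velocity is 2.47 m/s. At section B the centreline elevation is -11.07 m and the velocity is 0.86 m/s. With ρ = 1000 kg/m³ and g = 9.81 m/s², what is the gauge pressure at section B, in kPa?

P₂ ≈ 406 kPa

Pressure head at A: ψ₁ = P₁/(ρg) = 345×1000 / (1000 × 9.81) = 35.17 m.
Velocity heads: v₁²/2g = 2.47²/19.62 = 0.311 m; v₂²/2g = 0.86²/19.62 = 0.038 m.
Total head H = z₁ + ψ₁ + v₁²/2g = -5.17 + 35.17 + 0.311 = 30.31 m.
ψ₂ = H − z₂ − v₂²/2g = 30.31 − (-11.07) − 0.038 = 41.34 m.
P₂ = ρgψ₂ = 1000 × 9.81 × 41.34 ≈ 406 kPa.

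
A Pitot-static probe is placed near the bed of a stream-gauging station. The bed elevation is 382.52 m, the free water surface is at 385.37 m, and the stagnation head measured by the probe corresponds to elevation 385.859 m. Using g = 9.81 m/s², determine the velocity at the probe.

Near the bed, under hydrostatic conditions, the piezometric head (z + ψ) equals the free-surface elevation, 385.37 m.
Velocity head = total − piezometric = 385.859 − 385.37 = 0.489 m.
v = √(2g·h_v) = √(2 × 9.81 × 0.489) = 3.10 m/s.

v ≈ 3.10 m/s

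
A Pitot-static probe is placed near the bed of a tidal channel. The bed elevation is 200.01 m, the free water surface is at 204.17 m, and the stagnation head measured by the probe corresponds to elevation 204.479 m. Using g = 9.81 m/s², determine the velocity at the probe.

v ≈ 2.46 m/s

Near the bed, under hydrostatic conditions, the piezometric head (z + ψ) equals the free-surface elevation, 204.17 m.
Velocity head = total − piezometric = 204.479 − 204.17 = 0.309 m.
v = √(2g·h_v) = √(2 × 9.81 × 0.309) = 2.46 m/s.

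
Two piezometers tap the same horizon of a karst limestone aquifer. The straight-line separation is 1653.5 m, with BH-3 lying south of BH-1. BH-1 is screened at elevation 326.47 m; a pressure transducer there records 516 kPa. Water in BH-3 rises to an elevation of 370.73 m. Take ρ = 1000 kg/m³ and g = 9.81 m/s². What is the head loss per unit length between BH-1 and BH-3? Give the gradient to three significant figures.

Pressure head at BH-1: ψ = P/(ρg) = 516×1000 / (1000 × 9.81) = 52.60 m.
Total head at BH-1: h = z + ψ = 326.47 + 52.60 = 379.07 m.
Total head at BH-3: h = 370.73 m (water level in the piezometer is the total head).
Head difference: h(BH-1) − h(BH-3) = 379.07 − 370.73 = 8.34 m.
Hydraulic gradient: i = |Δh| / L = 8.34 / 1653.5 = 0.00504.

i ≈ 0.00504 m/m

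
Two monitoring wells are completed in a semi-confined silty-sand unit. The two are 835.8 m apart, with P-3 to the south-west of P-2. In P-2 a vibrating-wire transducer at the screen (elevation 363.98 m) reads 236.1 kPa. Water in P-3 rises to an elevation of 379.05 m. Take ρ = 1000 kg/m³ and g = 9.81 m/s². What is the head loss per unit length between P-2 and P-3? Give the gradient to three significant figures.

i ≈ 0.0108 m/m

Pressure head at P-2: ψ = P/(ρg) = 236.1×1000 / (1000 × 9.81) = 24.07 m.
Total head at P-2: h = z + ψ = 363.98 + 24.07 = 388.05 m.
Total head at P-3: h = 379.05 m (water level in the piezometer is the total head).
Head difference: h(P-2) − h(P-3) = 388.05 − 379.05 = 9.00 m.
Hydraulic gradient: i = |Δh| / L = 9.00 / 835.8 = 0.0108.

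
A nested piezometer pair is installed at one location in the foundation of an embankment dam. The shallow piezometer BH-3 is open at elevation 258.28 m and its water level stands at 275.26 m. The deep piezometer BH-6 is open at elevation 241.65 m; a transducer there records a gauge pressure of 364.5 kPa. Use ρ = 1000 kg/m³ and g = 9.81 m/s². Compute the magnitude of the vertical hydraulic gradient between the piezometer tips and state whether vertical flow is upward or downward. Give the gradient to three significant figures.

Total head at BH-3: h = 275.26 m (water level in the standpipe).
Pressure head at BH-6: ψ = P/(ρg) = 364.5×1000 / (1000 × 9.81) = 37.16 m.
Total head at BH-6: h = z + ψ = 241.65 + 37.16 = 278.81 m.
Δh = h(BH-3) − h(BH-6) = 275.26 − 278.81 = -3.55 m.
Vertical separation Δz = 258.28 − 241.65 = 16.63 m.
|i_v| = |Δh| / Δz = 3.55 / 16.63 = 0.213.
Head is higher in the deep piezometer, so vertical flow is upward (discharge condition).

|i_v| ≈ 0.213; vertical flow is upward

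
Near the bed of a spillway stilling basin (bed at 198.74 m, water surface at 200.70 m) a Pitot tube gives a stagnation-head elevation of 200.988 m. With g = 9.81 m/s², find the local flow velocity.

Near the bed, under hydrostatic conditions, the piezometric head (z + ψ) equals the free-surface elevation, 200.70 m.
Velocity head = total − piezometric = 200.988 − 200.70 = 0.288 m.
v = √(2g·h_v) = √(2 × 9.81 × 0.288) = 2.38 m/s.

v ≈ 2.38 m/s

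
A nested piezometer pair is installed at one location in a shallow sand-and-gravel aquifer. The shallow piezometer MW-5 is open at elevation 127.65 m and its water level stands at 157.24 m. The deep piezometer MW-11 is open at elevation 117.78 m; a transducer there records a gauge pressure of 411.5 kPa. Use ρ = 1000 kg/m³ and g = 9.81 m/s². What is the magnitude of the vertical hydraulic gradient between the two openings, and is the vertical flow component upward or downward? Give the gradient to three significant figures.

Total head at MW-5: h = 157.24 m (water level in the standpipe).
Pressure head at MW-11: ψ = P/(ρg) = 411.5×1000 / (1000 × 9.81) = 41.95 m.
Total head at MW-11: h = z + ψ = 117.78 + 41.95 = 159.73 m.
Δh = h(MW-5) − h(MW-11) = 157.24 − 159.73 = -2.49 m.
Vertical separation Δz = 127.65 − 117.78 = 9.87 m.
|i_v| = |Δh| / Δz = 2.49 / 9.87 = 0.252.
Head is higher in the deep piezometer, so vertical flow is upward (discharge condition).

|i_v| ≈ 0.252; vertical flow is upward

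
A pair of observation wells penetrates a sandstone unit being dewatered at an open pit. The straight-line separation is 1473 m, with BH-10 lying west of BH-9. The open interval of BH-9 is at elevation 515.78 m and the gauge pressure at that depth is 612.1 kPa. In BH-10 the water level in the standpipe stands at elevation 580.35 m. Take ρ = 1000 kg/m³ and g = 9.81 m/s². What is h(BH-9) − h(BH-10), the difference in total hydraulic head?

Pressure head at BH-9: ψ = P/(ρg) = 612.1×1000 / (1000 × 9.81) = 62.40 m.
Total head at BH-9: h = z + ψ = 515.78 + 62.40 = 578.18 m.
Total head at BH-10: h = 580.35 m (water level in the piezometer is the total head).
Head difference: h(BH-9) − h(BH-10) = 578.18 − 580.35 = -2.17 m.

Δh ≈ -2.17 m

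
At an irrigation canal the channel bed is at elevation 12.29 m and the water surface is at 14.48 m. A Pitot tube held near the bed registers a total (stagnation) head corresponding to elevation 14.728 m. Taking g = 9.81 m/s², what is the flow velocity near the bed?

v ≈ 2.21 m/s

Near the bed, under hydrostatic conditions, the piezometric head (z + ψ) equals the free-surface elevation, 14.48 m.
Velocity head = total − piezometric = 14.728 − 14.48 = 0.248 m.
v = √(2g·h_v) = √(2 × 9.81 × 0.248) = 2.21 m/s.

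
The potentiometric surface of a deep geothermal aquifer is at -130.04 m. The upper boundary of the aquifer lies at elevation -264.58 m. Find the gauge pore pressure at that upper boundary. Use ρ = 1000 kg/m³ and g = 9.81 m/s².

P ≈ 1320 kPa

Pressure head at the aquifer top: ψ = h − z = -130.04 − (-264.58) = 134.54 m.
P = ρgψ = 1000 × 9.81 × 134.54 = 1319837 Pa ≈ 1320 kPa.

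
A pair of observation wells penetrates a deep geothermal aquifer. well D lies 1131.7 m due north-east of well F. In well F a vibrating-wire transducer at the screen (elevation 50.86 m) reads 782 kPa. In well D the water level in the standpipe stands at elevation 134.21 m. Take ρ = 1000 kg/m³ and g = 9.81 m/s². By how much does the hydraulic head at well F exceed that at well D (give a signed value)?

Pressure head at well F: ψ = P/(ρg) = 782×1000 / (1000 × 9.81) = 79.71 m.
Total head at well F: h = z + ψ = 50.86 + 79.71 = 130.57 m.
Total head at well D: h = 134.21 m (water level in the piezometer is the total head).
Head difference: h(well F) − h(well D) = 130.57 − 134.21 = -3.64 m.

Δh ≈ -3.64 m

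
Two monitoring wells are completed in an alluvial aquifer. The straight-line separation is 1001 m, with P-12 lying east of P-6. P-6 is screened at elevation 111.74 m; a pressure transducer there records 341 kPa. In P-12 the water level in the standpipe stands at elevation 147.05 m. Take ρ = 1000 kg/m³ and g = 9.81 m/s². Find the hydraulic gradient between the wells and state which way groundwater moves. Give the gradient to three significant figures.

i ≈ 0.000549; groundwater flows toward the west

Pressure head at P-6: ψ = P/(ρg) = 341×1000 / (1000 × 9.81) = 34.76 m.
Total head at P-6: h = z + ψ = 111.74 + 34.76 = 146.50 m.
Total head at P-12: h = 147.05 m (water level in the piezometer is the total head).
Head difference: h(P-6) − h(P-12) = 146.50 − 147.05 = -0.55 m.
Hydraulic gradient: i = |Δh| / L = 0.55 / 1001 = 0.000549.
Flow is from higher to lower head: from P-12 toward P-6, i.e. toward the west.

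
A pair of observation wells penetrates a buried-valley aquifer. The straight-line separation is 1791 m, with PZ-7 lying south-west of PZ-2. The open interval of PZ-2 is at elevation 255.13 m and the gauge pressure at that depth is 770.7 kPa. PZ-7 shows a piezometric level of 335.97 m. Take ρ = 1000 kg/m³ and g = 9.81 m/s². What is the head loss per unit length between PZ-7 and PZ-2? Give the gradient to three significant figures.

i ≈ 0.00127 m/m

Pressure head at PZ-2: ψ = P/(ρg) = 770.7×1000 / (1000 × 9.81) = 78.56 m.
Total head at PZ-2: h = z + ψ = 255.13 + 78.56 = 333.69 m.
Total head at PZ-7: h = 335.97 m (water level in the piezometer is the total head).
Head difference: h(PZ-2) − h(PZ-7) = 333.69 − 335.97 = -2.28 m.
Hydraulic gradient: i = |Δh| / L = 2.28 / 1791 = 0.00127.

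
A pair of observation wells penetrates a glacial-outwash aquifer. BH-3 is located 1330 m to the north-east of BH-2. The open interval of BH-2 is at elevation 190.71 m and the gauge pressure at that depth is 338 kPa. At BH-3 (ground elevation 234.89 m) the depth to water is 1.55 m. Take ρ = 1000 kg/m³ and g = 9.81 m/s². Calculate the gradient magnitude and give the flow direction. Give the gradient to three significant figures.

i ≈ 0.00615; groundwater flows toward the south-west

Pressure head at BH-2: ψ = P/(ρg) = 338×1000 / (1000 × 9.81) = 34.45 m.
Total head at BH-2: h = z + ψ = 190.71 + 34.45 = 225.16 m.
Total head at BH-3: h = 234.89 − 1.55 = 233.34 m.
Head difference: h(BH-2) − h(BH-3) = 225.16 − 233.34 = -8.18 m.
Hydraulic gradient: i = |Δh| / L = 8.18 / 1330 = 0.00615.
Flow is from higher to lower head: from BH-3 toward BH-2, i.e. toward the south-west.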